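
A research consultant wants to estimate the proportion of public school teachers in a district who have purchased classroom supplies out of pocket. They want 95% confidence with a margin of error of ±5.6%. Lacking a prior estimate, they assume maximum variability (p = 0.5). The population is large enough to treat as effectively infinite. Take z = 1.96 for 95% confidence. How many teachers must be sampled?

307

With p = 0.5, p(1−p) = 0.25.
n = z²·p(1−p)/E² = 1.96² × 0.2500 / 0.056² = 3.8416 × 0.2500 / 0.003136 ≈ 306.25.
Rounding up gives n = 307.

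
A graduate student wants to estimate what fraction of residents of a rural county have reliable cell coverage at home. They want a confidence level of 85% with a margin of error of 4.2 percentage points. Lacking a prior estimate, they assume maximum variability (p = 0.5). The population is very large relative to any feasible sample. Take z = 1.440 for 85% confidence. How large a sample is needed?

294

With p = 0.5, p(1−p) = 0.25.
n = z²·p(1−p)/E² = 1.440² × 0.2500 / 0.042² = 2.0736 × 0.2500 / 0.001764 ≈ 293.88.
Rounding up gives n = 294.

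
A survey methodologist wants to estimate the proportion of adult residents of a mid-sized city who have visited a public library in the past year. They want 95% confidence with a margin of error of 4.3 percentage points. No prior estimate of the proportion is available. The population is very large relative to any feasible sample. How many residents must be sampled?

520

For 95% confidence, z = 1.960.
With no prior estimate, use p = 0.5, giving p(1−p) = 0.25.
n = z²·p(1−p)/E² = 1.960² × 0.2500 / 0.043² = 3.8416 × 0.2500 / 0.001849 ≈ 519.42.
Rounding up gives n = 520.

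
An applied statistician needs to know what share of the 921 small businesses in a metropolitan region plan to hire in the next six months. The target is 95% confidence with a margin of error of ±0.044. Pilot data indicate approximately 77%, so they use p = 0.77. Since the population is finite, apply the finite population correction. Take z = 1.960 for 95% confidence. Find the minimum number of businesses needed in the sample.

Unadjusted: n₀ = 1.960² × 0.77 × 0.23 / 0.044² ≈ 351.42, so n₀ = 352.
Finite population correction with N = 921: n = n₀ / (1 + (n₀−1)/N) = 352 / (1 + 351/921) = 352 / 1.3811 ≈ 254.87.
Rounding up, n = 255.

255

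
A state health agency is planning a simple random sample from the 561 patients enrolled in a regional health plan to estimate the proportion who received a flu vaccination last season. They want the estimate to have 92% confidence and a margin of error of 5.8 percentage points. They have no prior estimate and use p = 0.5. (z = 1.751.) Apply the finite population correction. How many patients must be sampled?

163

Unadjusted: n₀ = 1.751² × 0.50 × 0.50 / 0.058² ≈ 227.85, so n₀ = 228.
Finite population correction with N = 561: n = n₀ / (1 + (n₀−1)/N) = 228 / (1 + 227/561) = 228 / 1.4046 ≈ 162.32.
Rounding up, n = 163.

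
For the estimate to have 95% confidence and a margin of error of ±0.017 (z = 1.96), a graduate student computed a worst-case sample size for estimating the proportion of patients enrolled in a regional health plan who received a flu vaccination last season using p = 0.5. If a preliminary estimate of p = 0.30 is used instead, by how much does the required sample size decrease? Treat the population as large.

532

Conservative (p = 0.5): n = 1.96² × 0.25 / 0.017² ≈ 3323.18 → 3324.
Using p = 0.30: p(1−p) = 0.2100, so n = 1.96² × 0.2100 / 0.017² ≈ 2791.47 → 2792.
Reduction: 3324 − 2792 = 532.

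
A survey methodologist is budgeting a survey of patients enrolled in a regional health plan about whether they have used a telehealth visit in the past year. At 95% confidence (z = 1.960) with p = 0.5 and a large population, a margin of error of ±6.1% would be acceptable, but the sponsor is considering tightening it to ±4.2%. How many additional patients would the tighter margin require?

286

At ±6.1%: n = 1.960² × 0.2500 / 0.061² ≈ 258.10 → 259.
At ±4.2%: n = 1.960² × 0.2500 / 0.042² ≈ 544.44 → 545.
Additional respondents: 545 − 259 = 286.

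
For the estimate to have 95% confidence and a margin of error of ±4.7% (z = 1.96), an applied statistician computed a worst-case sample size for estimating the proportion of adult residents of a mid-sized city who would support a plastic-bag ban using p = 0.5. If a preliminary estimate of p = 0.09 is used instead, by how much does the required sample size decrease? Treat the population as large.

Conservative (p = 0.5): n = 1.96² × 0.25 / 0.047² ≈ 434.77 → 435.
Using p = 0.09: p(1−p) = 0.0819, so n = 1.96² × 0.0819 / 0.047² ≈ 142.43 → 143.
Reduction: 435 − 143 = 292.

292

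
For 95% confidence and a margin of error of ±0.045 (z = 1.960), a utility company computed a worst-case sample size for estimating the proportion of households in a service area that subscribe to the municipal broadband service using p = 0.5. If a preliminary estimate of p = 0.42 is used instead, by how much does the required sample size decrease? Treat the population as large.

Conservative (p = 0.5): n = 1.960² × 0.25 / 0.045² ≈ 474.27 → 475.
Using p = 0.42: p(1−p) = 0.2436, so n = 1.960² × 0.2436 / 0.045² ≈ 462.13 → 463.
Reduction: 475 − 463 = 12.

12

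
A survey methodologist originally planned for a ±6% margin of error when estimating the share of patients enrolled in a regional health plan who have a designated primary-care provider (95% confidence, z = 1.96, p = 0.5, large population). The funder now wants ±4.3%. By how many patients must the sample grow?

253

At ±6%: n = 1.96² × 0.2500 / 0.060² ≈ 266.78 → 267.
At ±4.3%: n = 1.96² × 0.2500 / 0.043² ≈ 519.42 → 520.
Additional respondents: 520 − 267 = 253.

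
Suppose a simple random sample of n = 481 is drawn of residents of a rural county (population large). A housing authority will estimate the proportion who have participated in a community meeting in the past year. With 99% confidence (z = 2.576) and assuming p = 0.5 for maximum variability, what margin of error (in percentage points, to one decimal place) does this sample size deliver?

5.9

SE(p̂) = √[p(1−p)/n] = √[0.2500/481] = 0.02280.
E = z × SE = 2.576 × 0.02280 = 0.05873, or 5.9 percentage points.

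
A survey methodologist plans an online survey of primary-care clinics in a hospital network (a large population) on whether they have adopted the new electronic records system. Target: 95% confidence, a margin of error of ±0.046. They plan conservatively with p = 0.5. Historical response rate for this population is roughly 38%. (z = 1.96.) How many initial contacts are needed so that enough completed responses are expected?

1195

Completed interviews needed: n₀ = 1.96² × 0.2500 / 0.046² ≈ 453.88 → 454.
At a 38% response rate, contacts needed = 454 / 0.38 ≈ 1194.74 → 1195.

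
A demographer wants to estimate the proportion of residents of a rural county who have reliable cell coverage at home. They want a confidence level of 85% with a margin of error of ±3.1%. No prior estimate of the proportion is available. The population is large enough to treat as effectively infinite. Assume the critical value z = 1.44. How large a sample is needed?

With no prior estimate, use p = 0.5, giving p(1−p) = 0.25.
n = z²·p(1−p)/E² = 1.44² × 0.2500 / 0.031² = 2.0736 × 0.2500 / 0.000961 ≈ 539.44.
Rounding up gives n = 540.

540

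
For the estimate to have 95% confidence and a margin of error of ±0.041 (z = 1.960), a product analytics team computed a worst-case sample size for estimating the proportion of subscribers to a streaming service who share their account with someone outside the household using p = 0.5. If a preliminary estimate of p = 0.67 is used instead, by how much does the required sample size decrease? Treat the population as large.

66

Conservative (p = 0.5): n = 1.960² × 0.25 / 0.041² ≈ 571.33 → 572.
Using p = 0.67: p(1−p) = 0.2211, so n = 1.960² × 0.2211 / 0.041² ≈ 505.28 → 506.
Reduction: 572 − 506 = 66.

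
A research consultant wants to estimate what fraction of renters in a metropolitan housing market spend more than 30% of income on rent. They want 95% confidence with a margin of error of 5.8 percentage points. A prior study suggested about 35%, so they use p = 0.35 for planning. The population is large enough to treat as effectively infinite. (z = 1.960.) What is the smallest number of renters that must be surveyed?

260

With p = 0.35, p(1−p) = 0.2275.
n = z²·p(1−p)/E² = 1.960² × 0.2275 / 0.058² = 3.8416 × 0.2275 / 0.003364 ≈ 259.80.
Rounding up gives n = 260.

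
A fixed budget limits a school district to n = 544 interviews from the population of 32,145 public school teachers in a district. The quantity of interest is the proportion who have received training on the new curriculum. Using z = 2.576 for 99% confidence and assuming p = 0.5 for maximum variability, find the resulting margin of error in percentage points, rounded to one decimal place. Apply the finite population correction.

5.5

Finite-population factor: (N−n)/(N−1) = (32145−544)/(32145−1) = 0.9831.
SE(p̂) = √[p(1−p)/n · (N−n)/(N−1)] = √[0.2500/544 × 0.9831] = 0.02126.
E = z × SE = 2.576 × 0.02126 = 0.05475 ≈ 5.5 percentage points.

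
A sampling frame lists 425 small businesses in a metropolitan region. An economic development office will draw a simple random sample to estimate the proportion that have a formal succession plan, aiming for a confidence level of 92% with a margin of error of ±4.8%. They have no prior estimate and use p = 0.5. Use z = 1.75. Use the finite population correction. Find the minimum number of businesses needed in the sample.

187

Unadjusted: n₀ = 1.75² × 0.50 × 0.50 / 0.048² ≈ 332.30, so n₀ = 333.
Finite population correction with N = 425: n = n₀ / (1 + (n₀−1)/N) = 333 / (1 + 332/425) = 333 / 1.7812 ≈ 186.96.
Rounding up, n = 187.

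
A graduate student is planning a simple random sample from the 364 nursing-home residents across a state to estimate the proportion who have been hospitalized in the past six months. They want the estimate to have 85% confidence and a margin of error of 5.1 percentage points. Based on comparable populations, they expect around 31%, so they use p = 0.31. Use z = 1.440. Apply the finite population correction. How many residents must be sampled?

117

Unadjusted: n₀ = 1.440² × 0.31 × 0.69 / 0.051² ≈ 170.53, so n₀ = 171.
Finite population correction with N = 364: n = n₀ / (1 + (n₀−1)/N) = 171 / (1 + 170/364) = 171 / 1.4670 ≈ 116.56.
Rounding up, n = 117.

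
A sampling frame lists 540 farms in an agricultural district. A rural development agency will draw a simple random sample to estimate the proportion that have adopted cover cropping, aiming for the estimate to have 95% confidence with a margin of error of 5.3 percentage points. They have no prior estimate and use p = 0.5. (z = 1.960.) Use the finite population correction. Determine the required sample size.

210

Unadjusted: n₀ = 1.960² × 0.50 × 0.50 / 0.053² ≈ 341.90, so n₀ = 342.
Finite population correction with N = 540: n = n₀ / (1 + (n₀−1)/N) = 342 / (1 + 341/540) = 342 / 1.6315 ≈ 209.63.
Rounding up, n = 210.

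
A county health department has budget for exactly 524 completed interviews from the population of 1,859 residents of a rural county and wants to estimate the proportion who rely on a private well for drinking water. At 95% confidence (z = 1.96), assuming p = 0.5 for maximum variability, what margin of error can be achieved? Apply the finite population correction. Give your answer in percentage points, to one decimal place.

Finite-population factor: (N−n)/(N−1) = (1859−524)/(1859−1) = 0.7185.
SE(p̂) = √[p(1−p)/n · (N−n)/(N−1)] = √[0.2500/524 × 0.7185] = 0.01851.
E = z × SE = 1.96 × 0.01851 = 0.03629 ≈ 3.6 percentage points.

3.6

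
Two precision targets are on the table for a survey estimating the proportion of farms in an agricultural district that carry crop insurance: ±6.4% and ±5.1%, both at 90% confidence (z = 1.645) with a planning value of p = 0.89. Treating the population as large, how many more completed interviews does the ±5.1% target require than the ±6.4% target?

37

At ±6.4%: n = 1.645² × 0.0979 / 0.064² ≈ 64.68 → 65.
At ±5.1%: n = 1.645² × 0.0979 / 0.051² ≈ 101.85 → 102.
Additional respondents: 102 − 65 = 37.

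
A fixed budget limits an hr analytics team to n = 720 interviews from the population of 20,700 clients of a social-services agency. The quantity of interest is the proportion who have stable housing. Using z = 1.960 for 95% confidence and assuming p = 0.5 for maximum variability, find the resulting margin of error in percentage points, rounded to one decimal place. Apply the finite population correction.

3.6

Finite-population factor: (N−n)/(N−1) = (20700−720)/(20700−1) = 0.9653.
SE(p̂) = √[p(1−p)/n · (N−n)/(N−1)] = √[0.2500/720 × 0.9653] = 0.01831.
E = z × SE = 1.960 × 0.01831 = 0.03588 ≈ 3.6 percentage points.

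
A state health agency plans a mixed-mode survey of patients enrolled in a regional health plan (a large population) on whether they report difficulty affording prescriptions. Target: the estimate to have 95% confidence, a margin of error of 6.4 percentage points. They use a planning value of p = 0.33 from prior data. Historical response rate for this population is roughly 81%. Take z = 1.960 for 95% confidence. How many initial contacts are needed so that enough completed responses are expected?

257

Completed interviews needed: n₀ = 1.960² × 0.2211 / 0.064² ≈ 207.37 → 208.
At an 81% response rate, contacts needed = 208 / 0.81 ≈ 256.79 → 257.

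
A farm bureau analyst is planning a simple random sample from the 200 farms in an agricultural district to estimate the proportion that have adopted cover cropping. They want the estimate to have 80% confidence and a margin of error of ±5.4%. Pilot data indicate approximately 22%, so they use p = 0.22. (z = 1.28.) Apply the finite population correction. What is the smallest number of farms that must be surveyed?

66

Unadjusted: n₀ = 1.28² × 0.22 × 0.78 / 0.054² ≈ 96.42, so n₀ = 97.
Finite population correction with N = 200: n = n₀ / (1 + (n₀−1)/N) = 97 / (1 + 96/200) = 97 / 1.4800 ≈ 65.54.
Rounding up, n = 66.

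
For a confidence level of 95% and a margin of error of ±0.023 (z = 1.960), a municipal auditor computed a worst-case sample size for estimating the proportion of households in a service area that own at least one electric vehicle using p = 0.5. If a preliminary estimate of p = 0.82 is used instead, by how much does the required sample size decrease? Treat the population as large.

Conservative (p = 0.5): n = 1.960² × 0.25 / 0.023² ≈ 1815.50 → 1816.
Using p = 0.82: p(1−p) = 0.1476, so n = 1.960² × 0.1476 / 0.023² ≈ 1071.87 → 1072.
Reduction: 1816 − 1072 = 744.

744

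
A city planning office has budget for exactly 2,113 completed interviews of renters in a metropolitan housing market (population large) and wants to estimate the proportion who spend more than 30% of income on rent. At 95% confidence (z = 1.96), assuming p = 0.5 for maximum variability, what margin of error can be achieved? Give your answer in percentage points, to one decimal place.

SE(p̂) = √[p(1−p)/n] = √[0.2500/2113] = 0.01088.
E = z × SE = 1.96 × 0.01088 = 0.02132, or 2.1 percentage points.

2.1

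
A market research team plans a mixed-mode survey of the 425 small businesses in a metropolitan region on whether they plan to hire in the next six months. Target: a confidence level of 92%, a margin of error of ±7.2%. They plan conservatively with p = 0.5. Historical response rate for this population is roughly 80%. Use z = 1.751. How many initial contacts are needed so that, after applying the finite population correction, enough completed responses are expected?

Completed interviews needed (unadjusted): n₀ = 1.751² × 0.2500 / 0.072² ≈ 147.86 → 148.
FPC for N = 425: n = 148 / (1 + 147/425) = 148 / 1.3459 ≈ 109.97 → 110.
At an 80% response rate, contacts needed = 110 / 0.80 ≈ 137.50 → 138.

138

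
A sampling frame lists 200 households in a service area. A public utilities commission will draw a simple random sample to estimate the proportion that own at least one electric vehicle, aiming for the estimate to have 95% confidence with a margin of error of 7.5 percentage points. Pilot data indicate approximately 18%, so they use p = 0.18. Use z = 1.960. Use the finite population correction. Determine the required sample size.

Unadjusted: n₀ = 1.960² × 0.18 × 0.82 / 0.075² ≈ 100.80, so n₀ = 101.
Finite population correction with N = 200: n = n₀ / (1 + (n₀−1)/N) = 101 / (1 + 100/200) = 101 / 1.5000 ≈ 67.33.
Rounding up, n = 68.

68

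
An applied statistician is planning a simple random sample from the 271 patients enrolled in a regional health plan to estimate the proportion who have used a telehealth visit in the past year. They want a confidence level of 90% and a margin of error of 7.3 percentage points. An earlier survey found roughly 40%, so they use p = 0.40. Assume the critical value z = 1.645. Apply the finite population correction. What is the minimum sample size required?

Unadjusted: n₀ = 1.645² × 0.40 × 0.60 / 0.073² ≈ 121.87, so n₀ = 122.
Finite population correction with N = 271: n = n₀ / (1 + (n₀−1)/N) = 122 / (1 + 121/271) = 122 / 1.4465 ≈ 84.34.
Rounding up, n = 85.

85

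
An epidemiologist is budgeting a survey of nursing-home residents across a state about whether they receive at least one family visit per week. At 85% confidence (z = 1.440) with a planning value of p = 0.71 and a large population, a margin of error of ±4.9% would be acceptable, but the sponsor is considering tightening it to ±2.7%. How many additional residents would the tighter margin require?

408

At ±4.9%: n = 1.440² × 0.2059 / 0.049² ≈ 177.82 → 178.
At ±2.7%: n = 1.440² × 0.2059 / 0.027² ≈ 585.67 → 586.
Additional respondents: 586 − 178 = 408.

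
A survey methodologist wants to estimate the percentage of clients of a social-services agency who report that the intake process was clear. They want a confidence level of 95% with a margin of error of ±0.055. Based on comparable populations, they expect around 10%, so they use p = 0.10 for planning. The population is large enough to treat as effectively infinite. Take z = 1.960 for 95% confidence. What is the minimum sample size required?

With p = 0.10, p(1−p) = 0.0900.
n = z²·p(1−p)/E² = 1.960² × 0.0900 / 0.055² = 3.8416 × 0.0900 / 0.003025 ≈ 114.30.
Rounding up gives n = 115.

115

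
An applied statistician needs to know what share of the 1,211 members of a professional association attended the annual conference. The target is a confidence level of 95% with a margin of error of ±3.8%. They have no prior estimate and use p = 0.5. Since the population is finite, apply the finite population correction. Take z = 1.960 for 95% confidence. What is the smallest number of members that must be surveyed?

Unadjusted: n₀ = 1.960² × 0.50 × 0.50 / 0.038² ≈ 665.10, so n₀ = 666.
Finite population correction with N = 1,211: n = n₀ / (1 + (n₀−1)/N) = 666 / (1 + 665/1211) = 666 / 1.5491 ≈ 429.92.
Rounding up, n = 430.

430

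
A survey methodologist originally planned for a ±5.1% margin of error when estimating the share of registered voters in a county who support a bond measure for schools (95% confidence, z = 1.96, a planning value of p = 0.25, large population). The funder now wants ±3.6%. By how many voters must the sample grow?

279

At ±5.1%: n = 1.96² × 0.1875 / 0.051² ≈ 276.93 → 277.
At ±3.6%: n = 1.96² × 0.1875 / 0.036² ≈ 555.79 → 556.
Additional respondents: 556 − 277 = 279.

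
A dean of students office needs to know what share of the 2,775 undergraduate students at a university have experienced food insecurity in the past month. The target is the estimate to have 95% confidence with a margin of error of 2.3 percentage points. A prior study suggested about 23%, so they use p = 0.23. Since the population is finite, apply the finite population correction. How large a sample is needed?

For 95% confidence, z = 1.960.
Unadjusted: n₀ = 1.960² × 0.23 × 0.77 / 0.023² ≈ 1286.10, so n₀ = 1287.
Finite population correction with N = 2,775: n = n₀ / (1 + (n₀−1)/N) = 1287 / (1 + 1286/2775) = 1287 / 1.4634 ≈ 879.44.
Rounding up, n = 880.

880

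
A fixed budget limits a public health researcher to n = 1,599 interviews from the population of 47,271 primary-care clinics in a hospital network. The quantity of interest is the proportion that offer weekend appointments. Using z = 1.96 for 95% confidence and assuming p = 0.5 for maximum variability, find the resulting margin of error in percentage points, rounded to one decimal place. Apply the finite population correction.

2.4

Finite-population factor: (N−n)/(N−1) = (47271−1599)/(47271−1) = 0.9662.
SE(p̂) = √[p(1−p)/n · (N−n)/(N−1)] = √[0.2500/1599 × 0.9662] = 0.01229.
E = z × SE = 1.96 × 0.01229 = 0.02409 ≈ 2.4 percentage points.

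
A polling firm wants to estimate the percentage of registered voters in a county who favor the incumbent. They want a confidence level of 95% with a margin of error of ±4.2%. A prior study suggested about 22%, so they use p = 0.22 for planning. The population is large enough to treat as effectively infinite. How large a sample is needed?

374

For 95% confidence, z = 1.960.
With p = 0.22, p(1−p) = 0.1716.
n = z²·p(1−p)/E² = 1.960² × 0.1716 / 0.042² = 3.8416 × 0.1716 / 0.001764 ≈ 373.71.
Rounding up gives n = 374.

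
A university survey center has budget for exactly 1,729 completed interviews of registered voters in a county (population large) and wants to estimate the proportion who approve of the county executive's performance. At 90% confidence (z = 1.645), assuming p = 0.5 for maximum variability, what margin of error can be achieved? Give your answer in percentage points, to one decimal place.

2.0

SE(p̂) = √[p(1−p)/n] = √[0.2500/1729] = 0.01202.
E = z × SE = 1.645 × 0.01202 = 0.01978, or 2.0 percentage points.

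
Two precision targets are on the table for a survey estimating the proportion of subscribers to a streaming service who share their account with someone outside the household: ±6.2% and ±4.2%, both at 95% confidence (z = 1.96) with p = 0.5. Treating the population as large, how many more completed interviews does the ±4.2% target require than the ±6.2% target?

295

At ±6.2%: n = 1.96² × 0.2500 / 0.062² ≈ 249.84 → 250.
At ±4.2%: n = 1.96² × 0.2500 / 0.042² ≈ 544.44 → 545.
Additional respondents: 545 − 250 = 295.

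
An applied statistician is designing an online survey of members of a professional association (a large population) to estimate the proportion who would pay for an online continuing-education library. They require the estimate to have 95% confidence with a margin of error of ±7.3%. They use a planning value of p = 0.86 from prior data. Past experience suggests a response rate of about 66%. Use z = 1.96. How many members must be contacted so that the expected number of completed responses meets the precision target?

132

Completed interviews needed: n₀ = 1.96² × 0.1204 / 0.073² ≈ 86.79 → 87.
At a 66% response rate, contacts needed = 87 / 0.66 ≈ 131.82 → 132.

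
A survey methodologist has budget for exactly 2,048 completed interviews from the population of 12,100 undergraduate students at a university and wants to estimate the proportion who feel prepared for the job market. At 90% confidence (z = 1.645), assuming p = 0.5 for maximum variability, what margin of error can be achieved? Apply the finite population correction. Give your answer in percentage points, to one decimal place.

Finite-population factor: (N−n)/(N−1) = (12100−2048)/(12100−1) = 0.8308.
SE(p̂) = √[p(1−p)/n · (N−n)/(N−1)] = √[0.2500/2048 × 0.8308] = 0.01007.
E = z × SE = 1.645 × 0.01007 = 0.01657 ≈ 1.7 percentage points.

1.7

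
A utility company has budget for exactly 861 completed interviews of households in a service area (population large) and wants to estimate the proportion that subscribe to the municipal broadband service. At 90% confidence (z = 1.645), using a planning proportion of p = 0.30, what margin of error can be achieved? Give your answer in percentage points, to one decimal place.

SE(p̂) = √[p(1−p)/n] = √[0.2100/861] = 0.01562.
E = z × SE = 1.645 × 0.01562 = 0.02569, or 2.6 percentage points.

2.6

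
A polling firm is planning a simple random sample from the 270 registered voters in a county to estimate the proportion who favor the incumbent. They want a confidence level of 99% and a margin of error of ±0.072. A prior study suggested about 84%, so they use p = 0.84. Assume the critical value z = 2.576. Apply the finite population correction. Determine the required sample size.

106

Unadjusted: n₀ = 2.576² × 0.84 × 0.16 / 0.072² ≈ 172.04, so n₀ = 173.
Finite population correction with N = 270: n = n₀ / (1 + (n₀−1)/N) = 173 / (1 + 172/270) = 173 / 1.6370 ≈ 105.68.
Rounding up, n = 106.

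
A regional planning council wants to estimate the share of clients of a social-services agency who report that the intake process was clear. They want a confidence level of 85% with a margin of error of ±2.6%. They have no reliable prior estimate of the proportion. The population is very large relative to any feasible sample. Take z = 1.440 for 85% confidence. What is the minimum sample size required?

With no prior estimate, use p = 0.5, giving p(1−p) = 0.25.
n = z²·p(1−p)/E² = 1.440² × 0.2500 / 0.026² = 2.0736 × 0.2500 / 0.000676 ≈ 766.86.
Rounding up gives n = 767.

767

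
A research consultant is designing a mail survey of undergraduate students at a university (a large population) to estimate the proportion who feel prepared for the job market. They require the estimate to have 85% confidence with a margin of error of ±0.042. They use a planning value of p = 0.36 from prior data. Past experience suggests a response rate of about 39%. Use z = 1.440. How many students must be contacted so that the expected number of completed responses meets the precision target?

695

Completed interviews needed: n₀ = 1.440² × 0.2304 / 0.042² ≈ 270.84 → 271.
At a 39% response rate, contacts needed = 271 / 0.39 ≈ 694.87 → 695.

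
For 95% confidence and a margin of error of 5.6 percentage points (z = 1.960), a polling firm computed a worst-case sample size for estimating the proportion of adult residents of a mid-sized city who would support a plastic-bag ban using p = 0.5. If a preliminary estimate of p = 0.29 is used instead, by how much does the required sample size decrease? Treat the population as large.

54

Conservative (p = 0.5): n = 1.960² × 0.25 / 0.056² ≈ 306.25 → 307.
Using p = 0.29: p(1−p) = 0.2059, so n = 1.960² × 0.2059 / 0.056² ≈ 252.23 → 253.
Reduction: 307 − 253 = 54.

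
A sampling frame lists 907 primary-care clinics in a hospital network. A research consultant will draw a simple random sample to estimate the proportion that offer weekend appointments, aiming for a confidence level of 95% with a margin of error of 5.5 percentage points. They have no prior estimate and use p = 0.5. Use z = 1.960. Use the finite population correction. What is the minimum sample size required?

Unadjusted: n₀ = 1.960² × 0.50 × 0.50 / 0.055² ≈ 317.49, so n₀ = 318.
Finite population correction with N = 907: n = n₀ / (1 + (n₀−1)/N) = 318 / (1 + 317/907) = 318 / 1.3495 ≈ 235.64.
Rounding up, n = 236.

236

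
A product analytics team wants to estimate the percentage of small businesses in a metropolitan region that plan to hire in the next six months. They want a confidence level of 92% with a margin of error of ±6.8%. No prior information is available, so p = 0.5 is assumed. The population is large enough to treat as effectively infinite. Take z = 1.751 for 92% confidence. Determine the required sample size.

With p = 0.5, p(1−p) = 0.25.
n = z²·p(1−p)/E² = 1.751² × 0.2500 / 0.068² = 3.0660 × 0.2500 / 0.004624 ≈ 165.77.
Rounding up gives n = 166.

166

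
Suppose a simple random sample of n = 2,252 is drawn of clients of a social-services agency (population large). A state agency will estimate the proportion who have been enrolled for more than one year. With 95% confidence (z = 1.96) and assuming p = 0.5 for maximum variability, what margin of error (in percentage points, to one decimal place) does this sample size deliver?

SE(p̂) = √[p(1−p)/n] = √[0.2500/2252] = 0.01054.
E = z × SE = 1.96 × 0.01054 = 0.02065, or 2.1 percentage points.

2.1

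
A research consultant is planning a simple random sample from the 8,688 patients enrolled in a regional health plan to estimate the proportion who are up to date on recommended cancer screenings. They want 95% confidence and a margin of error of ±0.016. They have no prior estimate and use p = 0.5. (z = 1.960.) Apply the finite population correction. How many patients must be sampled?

Unadjusted: n₀ = 1.960² × 0.50 × 0.50 / 0.016² ≈ 3751.56, so n₀ = 3752.
Finite population correction with N = 8,688: n = n₀ / (1 + (n₀−1)/N) = 3752 / (1 + 3751/8688) = 3752 / 1.4317 ≈ 2620.58.
Rounding up, n = 2621.

2621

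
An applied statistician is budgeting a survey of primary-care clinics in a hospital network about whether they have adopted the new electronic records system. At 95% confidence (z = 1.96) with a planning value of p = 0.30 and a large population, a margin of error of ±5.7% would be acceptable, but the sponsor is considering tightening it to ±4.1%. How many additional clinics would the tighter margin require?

231

At ±5.7%: n = 1.96² × 0.2100 / 0.057² ≈ 248.30 → 249.
At ±4.1%: n = 1.96² × 0.2100 / 0.041² ≈ 479.91 → 480.
Additional respondents: 480 − 249 = 231.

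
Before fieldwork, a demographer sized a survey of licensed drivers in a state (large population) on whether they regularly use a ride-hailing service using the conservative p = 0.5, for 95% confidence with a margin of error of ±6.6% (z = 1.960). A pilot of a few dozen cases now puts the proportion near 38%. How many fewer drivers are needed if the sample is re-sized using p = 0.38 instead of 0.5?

13

Conservative (p = 0.5): n = 1.960² × 0.25 / 0.066² ≈ 220.48 → 221.
Using p = 0.38: p(1−p) = 0.2356, so n = 1.960² × 0.2356 / 0.066² ≈ 207.78 → 208.
Reduction: 221 − 208 = 13.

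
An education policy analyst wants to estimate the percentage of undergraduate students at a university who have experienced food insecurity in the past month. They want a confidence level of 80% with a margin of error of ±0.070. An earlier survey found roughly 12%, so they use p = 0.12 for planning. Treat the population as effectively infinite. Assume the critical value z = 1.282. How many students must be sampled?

With p = 0.12, p(1−p) = 0.1056.
n = z²·p(1−p)/E² = 1.282² × 0.1056 / 0.070² = 1.6435 × 0.1056 / 0.004900 ≈ 35.42.
Rounding up gives n = 36.

36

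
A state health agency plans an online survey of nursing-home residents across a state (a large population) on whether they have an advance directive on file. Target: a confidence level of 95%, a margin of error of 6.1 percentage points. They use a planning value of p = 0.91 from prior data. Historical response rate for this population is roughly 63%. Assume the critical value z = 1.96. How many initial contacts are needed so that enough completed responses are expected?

135

Completed interviews needed: n₀ = 1.96² × 0.0819 / 0.061² ≈ 84.55 → 85.
At a 63% response rate, contacts needed = 85 / 0.63 ≈ 134.92 → 135.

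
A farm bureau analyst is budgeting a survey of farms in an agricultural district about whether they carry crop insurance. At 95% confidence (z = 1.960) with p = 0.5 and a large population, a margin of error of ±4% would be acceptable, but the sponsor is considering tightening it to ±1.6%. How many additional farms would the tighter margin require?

At ±4%: n = 1.960² × 0.2500 / 0.040² ≈ 600.25 → 601.
At ±1.6%: n = 1.960² × 0.2500 / 0.016² ≈ 3751.56 → 3752.
Additional respondents: 3752 − 601 = 3151.

3151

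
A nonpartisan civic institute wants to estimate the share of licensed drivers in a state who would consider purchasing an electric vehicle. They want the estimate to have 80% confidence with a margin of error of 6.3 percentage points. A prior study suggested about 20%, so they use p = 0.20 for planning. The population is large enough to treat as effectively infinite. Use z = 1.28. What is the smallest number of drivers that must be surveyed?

With p = 0.20, p(1−p) = 0.1600.
n = z²·p(1−p)/E² = 1.28² × 0.1600 / 0.063² = 1.6384 × 0.1600 / 0.003969 ≈ 66.05.
Rounding up gives n = 67.

67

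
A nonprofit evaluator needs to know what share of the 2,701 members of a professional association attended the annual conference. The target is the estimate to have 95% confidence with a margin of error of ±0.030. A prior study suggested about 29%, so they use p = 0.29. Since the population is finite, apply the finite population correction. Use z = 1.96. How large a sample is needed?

664

Unadjusted: n₀ = 1.96² × 0.29 × 0.71 / 0.030² ≈ 878.87, so n₀ = 879.
Finite population correction with N = 2,701: n = n₀ / (1 + (n₀−1)/N) = 879 / (1 + 878/2701) = 879 / 1.3251 ≈ 663.36.
Rounding up, n = 664.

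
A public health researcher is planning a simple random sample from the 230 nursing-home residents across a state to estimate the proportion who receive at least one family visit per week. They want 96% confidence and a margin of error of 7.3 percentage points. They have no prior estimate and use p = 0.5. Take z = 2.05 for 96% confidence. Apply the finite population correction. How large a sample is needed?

Unadjusted: n₀ = 2.05² × 0.50 × 0.50 / 0.073² ≈ 197.15, so n₀ = 198.
Finite population correction with N = 230: n = n₀ / (1 + (n₀−1)/N) = 198 / (1 + 197/230) = 198 / 1.8565 ≈ 106.65.
Rounding up, n = 107.

107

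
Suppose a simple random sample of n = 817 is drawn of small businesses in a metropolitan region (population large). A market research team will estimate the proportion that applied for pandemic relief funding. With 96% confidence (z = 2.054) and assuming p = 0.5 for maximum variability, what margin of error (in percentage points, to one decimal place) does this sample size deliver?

SE(p̂) = √[p(1−p)/n] = √[0.2500/817] = 0.01749.
E = z × SE = 2.054 × 0.01749 = 0.03593, or 3.6 percentage points.

3.6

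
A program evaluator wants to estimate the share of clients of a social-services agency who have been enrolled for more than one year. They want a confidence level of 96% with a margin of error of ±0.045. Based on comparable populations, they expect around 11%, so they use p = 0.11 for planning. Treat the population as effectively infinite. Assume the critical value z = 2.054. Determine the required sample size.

With p = 0.11, p(1−p) = 0.0979.
n = z²·p(1−p)/E² = 2.054² × 0.0979 / 0.045² = 4.2189 × 0.0979 / 0.002025 ≈ 203.97.
Rounding up gives n = 204.

204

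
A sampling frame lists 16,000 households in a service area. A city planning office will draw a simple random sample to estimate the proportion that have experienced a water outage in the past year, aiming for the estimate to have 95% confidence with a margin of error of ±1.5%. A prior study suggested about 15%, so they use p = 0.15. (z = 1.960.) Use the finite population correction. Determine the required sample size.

1917

Unadjusted: n₀ = 1.960² × 0.15 × 0.85 / 0.015² ≈ 2176.91, so n₀ = 2177.
Finite population correction with N = 16,000: n = n₀ / (1 + (n₀−1)/N) = 2177 / (1 + 2176/16000) = 2177 / 1.1360 ≈ 1916.37.
Rounding up, n = 1917.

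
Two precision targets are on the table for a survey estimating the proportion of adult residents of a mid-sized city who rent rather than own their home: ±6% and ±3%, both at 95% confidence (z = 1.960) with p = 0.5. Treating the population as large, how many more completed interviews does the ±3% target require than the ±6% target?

801

At ±6%: n = 1.960² × 0.2500 / 0.060² ≈ 266.78 → 267.
At ±3%: n = 1.960² × 0.2500 / 0.030² ≈ 1067.11 → 1068.
Additional respondents: 1068 − 267 = 801.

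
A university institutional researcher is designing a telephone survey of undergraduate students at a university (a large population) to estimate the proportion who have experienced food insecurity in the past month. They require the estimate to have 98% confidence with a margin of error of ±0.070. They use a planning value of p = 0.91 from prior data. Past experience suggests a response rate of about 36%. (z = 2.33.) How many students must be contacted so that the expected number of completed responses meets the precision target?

253

Completed interviews needed: n₀ = 2.33² × 0.0819 / 0.070² ≈ 90.74 → 91.
At a 36% response rate, contacts needed = 91 / 0.36 ≈ 252.78 → 253.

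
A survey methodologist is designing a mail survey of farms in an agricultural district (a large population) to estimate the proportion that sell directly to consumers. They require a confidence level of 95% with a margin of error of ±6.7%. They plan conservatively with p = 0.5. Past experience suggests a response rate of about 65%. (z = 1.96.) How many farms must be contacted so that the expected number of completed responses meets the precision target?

330

Completed interviews needed: n₀ = 1.96² × 0.2500 / 0.067² ≈ 213.95 → 214.
At a 65% response rate, contacts needed = 214 / 0.65 ≈ 329.23 → 330.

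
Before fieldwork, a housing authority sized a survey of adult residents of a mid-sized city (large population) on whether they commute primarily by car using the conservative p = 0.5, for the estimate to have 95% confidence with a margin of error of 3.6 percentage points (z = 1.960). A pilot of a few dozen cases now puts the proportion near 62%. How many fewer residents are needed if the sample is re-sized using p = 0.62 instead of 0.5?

Conservative (p = 0.5): n = 1.960² × 0.25 / 0.036² ≈ 741.05 → 742.
Using p = 0.62: p(1−p) = 0.2356, so n = 1.960² × 0.2356 / 0.036² ≈ 698.36 → 699.
Reduction: 742 − 699 = 43.

43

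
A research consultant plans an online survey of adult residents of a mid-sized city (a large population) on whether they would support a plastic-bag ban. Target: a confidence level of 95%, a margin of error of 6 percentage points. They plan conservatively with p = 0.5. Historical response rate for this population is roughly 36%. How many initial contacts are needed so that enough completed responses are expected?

742

For 95% confidence, z = 1.960.
Completed interviews needed: n₀ = 1.960² × 0.2500 / 0.060² ≈ 266.78 → 267.
At a 36% response rate, contacts needed = 267 / 0.36 ≈ 741.67 → 742.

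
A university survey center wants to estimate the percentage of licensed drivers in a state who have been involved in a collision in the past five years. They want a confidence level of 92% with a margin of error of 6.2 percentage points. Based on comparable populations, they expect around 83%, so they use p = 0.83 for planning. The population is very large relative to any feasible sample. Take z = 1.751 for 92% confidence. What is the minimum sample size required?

With p = 0.83, p(1−p) = 0.1411.
n = z²·p(1−p)/E² = 1.751² × 0.1411 / 0.062² = 3.0660 × 0.1411 / 0.003844 ≈ 112.54.
Rounding up gives n = 113.

113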